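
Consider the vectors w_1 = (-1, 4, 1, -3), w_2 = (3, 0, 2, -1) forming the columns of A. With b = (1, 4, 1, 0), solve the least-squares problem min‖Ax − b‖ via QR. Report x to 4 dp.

x = (0.5722, 0.2754)

e_1 = w_1/‖w_1‖ = (-1, 4, 1, -3)/5.1962 = (-0.1925, 0.7698, 0.1925, -0.5774).
r_{12} = e_1·w_2 = 0.3849.
u_2 = w_2 − 0.3849·e_1 = (3.0741, -0.2963, 1.9259, -0.7778).
‖u_2‖ = 3.7218, so e_2 = (0.8260, -0.0796, 0.5175, -0.2090).
Qᵀb = (3.0792, 1.0250).
Back-substitute: x_2 = 1.0250/3.7218 = 0.2754.
x_1 = (3.0792 − 0.3849·0.2754)/5.1962 = 0.5722.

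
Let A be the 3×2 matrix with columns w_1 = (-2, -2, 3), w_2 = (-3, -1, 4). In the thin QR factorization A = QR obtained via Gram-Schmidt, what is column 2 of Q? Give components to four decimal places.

w_1 = (-2, -2, 3); ‖w_1‖ = 4.1231, so e_1 = (-0.4851, -0.4851, 0.7276).
e_1·w_2 = (-0.4851)·(-3) + (-0.4851)·(-1) + 0.7276·4 = 4.8507.
u_2 = w_2 − 4.8507·e_1 = (-0.6471, 1.3529, 0.4706).
‖u_2‖ = 1.5718, so e_2 = (-0.4117, 0.8608, 0.2994).

e_2 = (-0.4117, 0.8608, 0.2994)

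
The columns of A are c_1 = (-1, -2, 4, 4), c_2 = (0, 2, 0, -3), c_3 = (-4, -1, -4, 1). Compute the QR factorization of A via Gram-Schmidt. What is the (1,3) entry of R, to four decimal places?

c_1 = (-1, -2, 4, 4); ‖c_1‖ = 6.0828, so q_1 = (-0.1644, -0.3288, 0.6576, 0.6576).
r_{13} = q_1·c_3 = -0.9864.

r_{13} = -0.9864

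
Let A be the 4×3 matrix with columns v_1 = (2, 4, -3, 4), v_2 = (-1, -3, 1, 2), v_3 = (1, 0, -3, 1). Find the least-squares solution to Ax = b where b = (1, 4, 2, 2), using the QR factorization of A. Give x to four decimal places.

x = (0.9542, -0.1066, -1.5934)

v_1 = (2, 4, -3, 4); ‖v_1‖ = 6.7082, so q_1 = (0.2981, 0.5963, -0.4472, 0.5963).
q_1·v_2 = 0.2981·(-1) + 0.5963·(-3) + (-0.4472)·1 + 0.5963·2 = -1.3416.
u_2 = v_2 + 1.3416·q_1 = (-0.6000, -2.2000, 0.4000, 2.8000).
‖u_2‖ = 3.6332, so q_2 = (-0.1651, -0.6055, 0.1101, 0.7707).
q_1·v_3 = 0.2981·1 + 0.5963·0 + (-0.4472)·(-3) + 0.5963·1 = 2.2361; q_2·v_3 = (-0.1651)·1 + (-0.6055)·0 + 0.1101·(-3) + 0.7707·1 = 0.2752.
u_3 = v_3 − 2.2361·q_1 − 0.2752·q_2 = (0.3788, -1.1667, -2.0303, -0.5455).
‖u_3‖ = 2.4340, so q_3 = (0.1556, -0.4793, -0.8342, -0.2241).
Qᵀb = (2.9814, -0.8257, -3.8782).
Back-substitute: x_3 = -3.8782/2.4340 = -1.5934.
x_2 = (-0.8257 − 0.2752·(-1.5934))/3.6332 = -0.1066.
x_1 = (2.9814 + 1.3416·(-0.1066) − 2.2361·(-1.5934))/6.7082 = 0.9542.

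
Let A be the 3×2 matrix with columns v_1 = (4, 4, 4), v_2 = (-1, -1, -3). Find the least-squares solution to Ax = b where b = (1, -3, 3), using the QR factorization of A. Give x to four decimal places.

e_1 = v_1/‖v_1‖ = (4, 4, 4)/6.9282 = (0.5774, 0.5774, 0.5774).
r_{12} = e_1·v_2 = -2.8868.
u_2 = v_2 + 2.8868·e_1 = (0.6667, 0.6667, -1.3333).
‖u_2‖ = 1.6330, so e_2 = (0.4082, 0.4082, -0.8165).
Qᵀb = (0.5774, -3.2660).
Back-substitute: x_2 = -3.2660/1.6330 = -2.0000.
x_1 = (0.5774 + 2.8868·(-2.0000))/6.9282 = -0.7500.

x = (-0.7500, -2.0000)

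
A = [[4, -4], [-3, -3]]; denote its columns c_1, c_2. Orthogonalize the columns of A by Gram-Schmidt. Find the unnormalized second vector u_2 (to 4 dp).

c_1 = (4, -3); ‖c_1‖ = 5.0000, so e_1 = (0.8000, -0.6000).
e_1·c_2 = 0.8000·(-4) + (-0.6000)·(-3) = -1.4000.
u_2 = c_2 + 1.4000·e_1 = (-2.8800, -3.8400).

u_2 = (-2.8800, -3.8400)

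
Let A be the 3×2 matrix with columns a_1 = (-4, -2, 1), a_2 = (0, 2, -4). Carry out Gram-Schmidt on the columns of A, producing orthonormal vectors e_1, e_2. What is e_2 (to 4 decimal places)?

e_2 = (-0.3701, 0.3007, -0.8790)

a_1 = (-4, -2, 1); ‖a_1‖ = 4.5826, so e_1 = (-0.8729, -0.4364, 0.2182).
e_1·a_2 = (-0.8729)·0 + (-0.4364)·2 + 0.2182·(-4) = -1.7457.
u_2 = a_2 + 1.7457·e_1 = (-1.5238, 1.2381, -3.6190).
‖u_2‖ = 4.1173, so e_2 = (-0.3701, 0.3007, -0.8790).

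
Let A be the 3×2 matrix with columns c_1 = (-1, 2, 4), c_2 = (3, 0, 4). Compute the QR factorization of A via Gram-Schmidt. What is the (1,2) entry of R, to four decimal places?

c_1 = (-1, 2, 4); ‖c_1‖ = 4.5826, so e_1 = (-0.2182, 0.4364, 0.8729).
r_{12} = e_1·c_2 = 2.8368.

r_{12} = 2.8368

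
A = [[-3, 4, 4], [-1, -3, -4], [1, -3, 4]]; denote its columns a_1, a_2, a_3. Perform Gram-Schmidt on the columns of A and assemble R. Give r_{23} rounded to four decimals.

e_1 = a_1/‖a_1‖ = (-3, -1, 1)/3.3166 = (-0.9045, -0.3015, 0.3015).
r_{12} = e_1·a_2 = -3.6181.
u_2 = a_2 + 3.6181·e_1 = (0.7273, -4.0909, -1.9091).
‖u_2‖ = 4.5726, so e_2 = (0.1590, -0.8946, -0.4175).
r_{23} = e_2·a_3 = 2.5448.

r_{23} = 2.5448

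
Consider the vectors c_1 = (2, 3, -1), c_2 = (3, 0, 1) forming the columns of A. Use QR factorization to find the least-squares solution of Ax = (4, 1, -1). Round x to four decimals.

c_1 = (2, 3, -1); ‖c_1‖ = 3.7417, so e_1 = (0.5345, 0.8018, -0.2673).
e_1·c_2 = 0.5345·3 + 0.8018·0 + (-0.2673)·1 = 1.3363.
u_2 = c_2 − 1.3363·e_1 = (2.2857, -1.0714, 1.3571).
‖u_2‖ = 2.8661, so e_2 = (0.7975, -0.3738, 0.4735).
Qᵀb = (3.2071, 2.3427).
Back-substitute: x_2 = 2.3427/2.8661 = 0.8174.
x_1 = (3.2071 − 1.3363·0.8174)/3.7417 = 0.5652.

x = (0.5652, 0.8174)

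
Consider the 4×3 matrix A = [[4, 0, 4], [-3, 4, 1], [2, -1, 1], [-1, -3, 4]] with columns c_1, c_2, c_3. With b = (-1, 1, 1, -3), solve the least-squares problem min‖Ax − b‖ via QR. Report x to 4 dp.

c_1 = (4, -3, 2, -1); ‖c_1‖ = 5.4772, so e_1 = (0.7303, -0.5477, 0.3651, -0.1826).
e_1·c_2 = 0.7303·0 + (-0.5477)·4 + 0.3651·(-1) + (-0.1826)·(-3) = -2.0083.
u_2 = c_2 + 2.0083·e_1 = (1.4667, 2.9000, -0.2667, -3.3667).
‖u_2‖ = 4.6869, so e_2 = (0.3129, 0.6188, -0.0569, -0.7183).
e_1·c_3 = 0.7303·4 + (-0.5477)·1 + 0.3651·1 + (-0.1826)·4 = 2.0083; e_2·c_3 = 0.3129·4 + 0.6188·1 + (-0.0569)·1 + (-0.7183)·4 = -1.0597.
u_3 = c_3 − 2.0083·e_1 + 1.0597·e_2 = (2.8649, 2.7557, 0.2064, 3.6055).
‖u_3‖ = 5.3706, so e_3 = (0.5334, 0.5131, 0.0384, 0.6713).
Qᵀb = (-0.3651, 2.4039, -1.9959).
Back-substitute: x_3 = -1.9959/5.3706 = -0.3716.
x_2 = (2.4039 + 1.0597·(-0.3716))/4.6869 = 0.4289.
x_1 = (-0.3651 + 2.0083·0.4289 − 2.0083·(-0.3716))/5.4772 = 0.2269.

x = (0.2269, 0.4289, -0.3716)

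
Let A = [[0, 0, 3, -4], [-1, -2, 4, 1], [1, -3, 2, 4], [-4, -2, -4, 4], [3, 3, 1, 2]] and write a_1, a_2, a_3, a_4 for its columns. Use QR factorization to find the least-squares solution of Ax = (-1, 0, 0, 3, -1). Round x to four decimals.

a_1 = (0, -1, 1, -4, 3); ‖a_1‖ = 5.1962, so q_1 = (0.0000, -0.1925, 0.1925, -0.7698, 0.5774).
q_1·a_2 = 0.0000·0 + (-0.1925)·(-2) + 0.1925·(-3) + (-0.7698)·(-2) + 0.5774·3 = 3.0792.
u_2 = a_2 − 3.0792·q_1 = (0.0000, -1.4074, -3.5926, 0.3704, 1.2222).
‖u_2‖ = 4.0643, so q_2 = (0.0000, -0.3463, -0.8839, 0.0911, 0.3007).
q_1·a_3 = 0.0000·3 + (-0.1925)·4 + 0.1925·2 + (-0.7698)·(-4) + 0.5774·1 = 3.2717; q_2·a_3 = 0.0000·3 + (-0.3463)·4 + (-0.8839)·2 + 0.0911·(-4) + 0.3007·1 = -3.2168.
u_3 = a_3 − 3.2717·q_1 + 3.2168·q_2 = (3.0000, 3.5157, -1.4731, -1.1883, 0.0785).
‖u_3‖ = 4.9948, so q_3 = (0.6006, 0.7039, -0.2949, -0.2379, 0.0157).
q_1·a_4 = 0.0000·(-4) + (-0.1925)·1 + 0.1925·4 + (-0.7698)·4 + 0.5774·2 = -1.3472; q_2·a_4 = 0.0000·(-4) + (-0.3463)·1 + (-0.8839)·4 + 0.0911·4 + 0.3007·2 = -2.9161; q_3·a_4 = 0.6006·(-4) + 0.7039·1 + (-0.2949)·4 + (-0.2379)·4 + 0.0157·2 = -3.7985.
u_4 = a_4 + 1.3472·q_1 + 2.9161·q_2 + 3.7985·q_3 = (-1.7185, 2.4046, 0.5613, 2.3250, 3.7144).
‖u_4‖ = 5.3153, so q_4 = (-0.3233, 0.4524, 0.1056, 0.4374, 0.6988).
Qᵀb = (-2.8868, -0.0273, -1.3301, 0.9367).
Back-substitute: x_4 = 0.9367/5.3153 = 0.1762.
x_3 = (-1.3301 + 3.7985·0.1762)/4.9948 = -0.1323.
x_2 = (-0.0273 + 3.2168·(-0.1323) + 2.9161·0.1762)/4.0643 = 0.0150.
x_1 = (-2.8868 − 3.0792·0.0150 − 3.2717·(-0.1323) + 1.3472·0.1762)/5.1962 = -0.4355.

x = (-0.4355, 0.0150, -0.1323, 0.1762)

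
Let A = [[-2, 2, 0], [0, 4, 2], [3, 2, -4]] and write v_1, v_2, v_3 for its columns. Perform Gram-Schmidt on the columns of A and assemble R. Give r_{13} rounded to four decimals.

r_{13} = -3.3282

q_1 = v_1/‖v_1‖ = (-2, 0, 3)/3.6056 = (-0.5547, 0.0000, 0.8321).
r_{13} = q_1·v_3 = -3.3282.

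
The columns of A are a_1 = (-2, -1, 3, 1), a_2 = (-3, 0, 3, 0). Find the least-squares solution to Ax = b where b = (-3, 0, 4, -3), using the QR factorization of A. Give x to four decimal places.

a_1 = (-2, -1, 3, 1); ‖a_1‖ = 3.8730, so e_1 = (-0.5164, -0.2582, 0.7746, 0.2582).
e_1·a_2 = (-0.5164)·(-3) + (-0.2582)·0 + 0.7746·3 + 0.2582·0 = 3.8730.
u_2 = a_2 − 3.8730·e_1 = (-1.0000, 1.0000, 0.0000, -1.0000).
‖u_2‖ = 1.7321, so e_2 = (-0.5774, 0.5774, 0.0000, -0.5774).
Qᵀb = (3.8730, 3.4641).
Back-substitute: x_2 = 3.4641/1.7321 = 2.0000.
x_1 = (3.8730 − 3.8730·2.0000)/3.8730 = -1.0000.

x = (-1.0000, 2.0000)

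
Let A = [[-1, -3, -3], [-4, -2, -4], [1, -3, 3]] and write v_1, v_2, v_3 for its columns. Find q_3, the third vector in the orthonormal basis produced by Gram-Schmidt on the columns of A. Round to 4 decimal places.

v_1 = (-1, -4, 1); ‖v_1‖ = 4.2426, so q_1 = (-0.2357, -0.9428, 0.2357).
q_1·v_2 = (-0.2357)·(-3) + (-0.9428)·(-2) + 0.2357·(-3) = 1.8856.
u_2 = v_2 − 1.8856·q_1 = (-2.5556, -0.2222, -3.4444).
‖u_2‖ = 4.2947, so q_2 = (-0.5950, -0.0517, -0.8020).
q_1·v_3 = (-0.2357)·(-3) + (-0.9428)·(-4) + 0.2357·3 = 5.1854; q_2·v_3 = (-0.5950)·(-3) + (-0.0517)·(-4) + (-0.8020)·3 = -0.4139.
u_3 = v_3 − 5.1854·q_1 + 0.4139·q_2 = (-2.0241, 0.8675, 1.4458).
‖u_3‖ = 2.6343, so q_3 = (-0.7683, 0.3293, 0.5488).

q_3 = (-0.7683, 0.3293, 0.5488)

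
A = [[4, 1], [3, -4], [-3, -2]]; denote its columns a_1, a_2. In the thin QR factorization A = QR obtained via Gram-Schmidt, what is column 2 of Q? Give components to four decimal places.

q_2 = (0.2703, -0.8367, -0.4763)

a_1 = (4, 3, -3); ‖a_1‖ = 5.8310, so q_1 = (0.6860, 0.5145, -0.5145).
q_1·a_2 = 0.6860·1 + 0.5145·(-4) + (-0.5145)·(-2) = -0.3430.
u_2 = a_2 + 0.3430·q_1 = (1.2353, -3.8235, -2.1765).
‖u_2‖ = 4.5697, so q_2 = (0.2703, -0.8367, -0.4763).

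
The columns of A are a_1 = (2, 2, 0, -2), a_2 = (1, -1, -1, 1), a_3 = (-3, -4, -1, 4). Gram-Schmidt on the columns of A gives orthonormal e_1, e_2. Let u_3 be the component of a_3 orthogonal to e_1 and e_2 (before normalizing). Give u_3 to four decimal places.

u_3 = (-0.1818, 0.0909, -0.3636, -0.0909)

a_1 = (2, 2, 0, -2); ‖a_1‖ = 3.4641, so e_1 = (0.5774, 0.5774, 0.0000, -0.5774).
e_1·a_2 = 0.5774·1 + 0.5774·(-1) + 0.0000·(-1) + (-0.5774)·1 = -0.5774.
u_2 = a_2 + 0.5774·e_1 = (1.3333, -0.6667, -1.0000, 0.6667).
‖u_2‖ = 1.9149, so e_2 = (0.6963, -0.3482, -0.5222, 0.3482).
e_1·a_3 = 0.5774·(-3) + 0.5774·(-4) + 0.0000·(-1) + (-0.5774)·4 = -6.3509; e_2·a_3 = 0.6963·(-3) + (-0.3482)·(-4) + (-0.5222)·(-1) + 0.3482·4 = 1.2185.
u_3 = a_3 + 6.3509·e_1 − 1.2185·e_2 = (-0.1818, 0.0909, -0.3636, -0.0909).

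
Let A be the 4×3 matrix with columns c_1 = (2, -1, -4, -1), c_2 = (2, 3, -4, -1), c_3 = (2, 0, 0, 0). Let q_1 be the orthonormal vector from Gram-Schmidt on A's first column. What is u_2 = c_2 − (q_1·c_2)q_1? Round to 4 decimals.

q_1 = c_1/‖c_1‖ = (2, -1, -4, -1)/4.6904 = (0.4264, -0.2132, -0.8528, -0.2132).
r_{12} = q_1·c_2 = 3.8376.
u_2 = c_2 − 3.8376·q_1 = (0.3636, 3.8182, -0.7273, -0.1818).

u_2 = (0.3636, 3.8182, -0.7273, -0.1818)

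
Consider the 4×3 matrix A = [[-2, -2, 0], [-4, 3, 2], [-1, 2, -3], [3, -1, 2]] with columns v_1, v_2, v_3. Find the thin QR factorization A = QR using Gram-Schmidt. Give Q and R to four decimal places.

Q = [[-0.3651, -0.8152, -0.0724], [-0.7303, 0.3602, 0.5602], [-0.1826, 0.4455, -0.6760], [0.5477, 0.0853, 0.4733]], R = [[5.4772, -2.3735, 0.1826], [0.0000, 3.5166, -0.4455], [0.0000, 0.0000, 4.0949]]

v_1 = (-2, -4, -1, 3); ‖v_1‖ = 5.4772, so q_1 = (-0.3651, -0.7303, -0.1826, 0.5477).
q_1·v_2 = (-0.3651)·(-2) + (-0.7303)·3 + (-0.1826)·2 + 0.5477·(-1) = -2.3735.
u_2 = v_2 + 2.3735·q_1 = (-2.8667, 1.2667, 1.5667, 0.3000).
‖u_2‖ = 3.5166, so q_2 = (-0.8152, 0.3602, 0.4455, 0.0853).
q_1·v_3 = (-0.3651)·0 + (-0.7303)·2 + (-0.1826)·(-3) + 0.5477·2 = 0.1826; q_2·v_3 = (-0.8152)·0 + 0.3602·2 + 0.4455·(-3) + 0.0853·2 = -0.4455.
u_3 = v_3 − 0.1826·q_1 + 0.4455·q_2 = (-0.2965, 2.2938, -2.7682, 1.9380).
‖u_3‖ = 4.0949, so q_3 = (-0.0724, 0.5602, -0.6760, 0.4733).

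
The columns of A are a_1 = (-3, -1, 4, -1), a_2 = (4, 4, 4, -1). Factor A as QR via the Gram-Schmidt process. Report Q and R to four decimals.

Q = [[-0.5774, 0.5875], [-0.1925, 0.5769], [0.7698, 0.5505], [-0.1925, -0.1376]], R = [[5.1962, 0.1925], [0.0000, 6.9974]]

a_1 = (-3, -1, 4, -1); ‖a_1‖ = 5.1962, so e_1 = (-0.5774, -0.1925, 0.7698, -0.1925).
e_1·a_2 = (-0.5774)·4 + (-0.1925)·4 + 0.7698·4 + (-0.1925)·(-1) = 0.1925.
u_2 = a_2 − 0.1925·e_1 = (4.1111, 4.0370, 3.8519, -0.9630).
‖u_2‖ = 6.9974, so e_2 = (0.5875, 0.5769, 0.5505, -0.1376).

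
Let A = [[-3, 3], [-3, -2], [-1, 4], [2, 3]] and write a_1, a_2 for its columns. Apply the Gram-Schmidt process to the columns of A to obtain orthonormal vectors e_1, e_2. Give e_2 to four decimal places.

a_1 = (-3, -3, -1, 2); ‖a_1‖ = 4.7958, so e_1 = (-0.6255, -0.6255, -0.2085, 0.4170).
e_1·a_2 = (-0.6255)·3 + (-0.6255)·(-2) + (-0.2085)·4 + 0.4170·3 = -0.2085.
u_2 = a_2 + 0.2085·e_1 = (2.8696, -2.1304, 3.9565, 3.0870).
‖u_2‖ = 6.1609, so e_2 = (0.4658, -0.3458, 0.6422, 0.5011).

e_2 = (0.4658, -0.3458, 0.6422, 0.5011)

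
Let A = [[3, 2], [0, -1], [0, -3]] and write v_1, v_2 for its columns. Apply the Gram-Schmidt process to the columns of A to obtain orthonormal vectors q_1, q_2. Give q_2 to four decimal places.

q_2 = (0.0000, -0.3162, -0.9487)

v_1 = (3, 0, 0); ‖v_1‖ = 3.0000, so q_1 = (1.0000, 0.0000, 0.0000).
q_1·v_2 = 1.0000·2 + 0.0000·(-1) + 0.0000·(-3) = 2.0000.
u_2 = v_2 − 2.0000·q_1 = (0.0000, -1.0000, -3.0000).
‖u_2‖ = 3.1623, so q_2 = (0.0000, -0.3162, -0.9487).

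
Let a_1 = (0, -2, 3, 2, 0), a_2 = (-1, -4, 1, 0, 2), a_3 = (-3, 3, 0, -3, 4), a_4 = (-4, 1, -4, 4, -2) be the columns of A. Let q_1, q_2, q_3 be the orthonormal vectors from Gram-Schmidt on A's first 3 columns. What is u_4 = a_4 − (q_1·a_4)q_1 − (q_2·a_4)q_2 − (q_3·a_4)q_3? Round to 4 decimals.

q_1 = a_1/‖a_1‖ = (0, -2, 3, 2, 0)/4.1231 = (0.0000, -0.4851, 0.7276, 0.4851, 0.0000).
r_{12} = q_1·a_2 = 2.6679.
u_2 = a_2 − 2.6679·q_1 = (-1.0000, -2.7059, -0.9412, -1.2941, 2.0000).
‖u_2‖ = 3.8578, so q_2 = (-0.2592, -0.7014, -0.2440, -0.3355, 0.5184).
r_{13} = q_1·a_3 = -2.9104; r_{23} = q_2·a_3 = 1.7535.
u_3 = a_3 + 2.9104·q_1 − 1.7535·q_2 = (-2.5455, 2.8182, 2.5455, -1.0000, 3.0909).
‖u_3‖ = 5.6084, so q_3 = (-0.4539, 0.5025, 0.4539, -0.1783, 0.5511).
r_{14} = q_1·a_4 = -1.4552; r_{24} = q_2·a_4 = -1.0674; r_{34} = q_3·a_4 = -1.3130.
u_4 = a_4 + 1.4552·q_1 + 1.0674·q_2 + 1.3130·q_3 = (-4.8726, 0.2052, -2.6057, 4.1137, -0.7230).

u_4 = (-4.8726, 0.2052, -2.6057, 4.1137, -0.7230)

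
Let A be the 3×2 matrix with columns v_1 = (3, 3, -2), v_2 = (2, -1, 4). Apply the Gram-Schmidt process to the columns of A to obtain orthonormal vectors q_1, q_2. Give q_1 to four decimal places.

q_1 = (0.6396, 0.6396, -0.4264)

q_1 = v_1/‖v_1‖ = (3, 3, -2)/4.6904 = (0.6396, 0.6396, -0.4264).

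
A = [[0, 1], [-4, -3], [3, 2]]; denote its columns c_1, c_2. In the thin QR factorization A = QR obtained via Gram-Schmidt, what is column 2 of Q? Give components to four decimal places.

c_1 = (0, -4, 3); ‖c_1‖ = 5.0000, so e_1 = (0.0000, -0.8000, 0.6000).
e_1·c_2 = 0.0000·1 + (-0.8000)·(-3) + 0.6000·2 = 3.6000.
u_2 = c_2 − 3.6000·e_1 = (1.0000, -0.1200, -0.1600).
‖u_2‖ = 1.0198, so e_2 = (0.9806, -0.1177, -0.1569).

e_2 = (0.9806, -0.1177, -0.1569)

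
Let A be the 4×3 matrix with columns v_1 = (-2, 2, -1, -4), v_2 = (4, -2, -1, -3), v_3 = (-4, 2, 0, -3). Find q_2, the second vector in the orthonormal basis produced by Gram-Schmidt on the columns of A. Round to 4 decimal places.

q_2 = (0.7454, -0.3800, -0.1754, -0.5189)

q_1 = v_1/‖v_1‖ = (-2, 2, -1, -4)/5.0000 = (-0.4000, 0.4000, -0.2000, -0.8000).
r_{12} = q_1·v_2 = 0.2000.
u_2 = v_2 − 0.2000·q_1 = (4.0800, -2.0800, -0.9600, -2.8400).
‖u_2‖ = 5.4736, so q_2 = (0.7454, -0.3800, -0.1754, -0.5189).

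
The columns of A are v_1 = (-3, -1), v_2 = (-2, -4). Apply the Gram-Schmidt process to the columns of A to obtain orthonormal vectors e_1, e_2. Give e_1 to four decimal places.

e_1 = (-0.9487, -0.3162)

e_1 = v_1/‖v_1‖ = (-3, -1)/3.1623 = (-0.9487, -0.3162).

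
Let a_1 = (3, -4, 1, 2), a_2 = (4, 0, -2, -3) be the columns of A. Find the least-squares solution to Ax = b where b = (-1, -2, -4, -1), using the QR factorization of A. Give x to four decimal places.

x = (-0.0667, 0.2506)

a_1 = (3, -4, 1, 2); ‖a_1‖ = 5.4772, so q_1 = (0.5477, -0.7303, 0.1826, 0.3651).
q_1·a_2 = 0.5477·4 + (-0.7303)·0 + 0.1826·(-2) + 0.3651·(-3) = 0.7303.
u_2 = a_2 − 0.7303·q_1 = (3.6000, 0.5333, -2.1333, -3.2667).
‖u_2‖ = 5.3354, so q_2 = (0.6747, 0.1000, -0.3998, -0.6123).
Qᵀb = (-0.1826, 1.3370).
Back-substitute: x_2 = 1.3370/5.3354 = 0.2506.
x_1 = (-0.1826 − 0.7303·0.2506)/5.4772 = -0.0667.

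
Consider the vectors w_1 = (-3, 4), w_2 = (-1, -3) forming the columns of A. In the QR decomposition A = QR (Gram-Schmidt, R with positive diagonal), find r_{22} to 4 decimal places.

r_{22} = 2.6000

w_1 = (-3, 4); ‖w_1‖ = 5.0000, so e_1 = (-0.6000, 0.8000).
e_1·w_2 = (-0.6000)·(-1) + 0.8000·(-3) = -1.8000.
u_2 = w_2 + 1.8000·e_1 = (-2.0800, -1.5600).
r_{22} = ‖u_2‖ = 2.6000.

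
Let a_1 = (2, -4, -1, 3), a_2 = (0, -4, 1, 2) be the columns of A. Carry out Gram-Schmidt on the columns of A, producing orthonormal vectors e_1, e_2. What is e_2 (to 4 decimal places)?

e_2 = (-0.5578, -0.4781, 0.6773, -0.0398)

a_1 = (2, -4, -1, 3); ‖a_1‖ = 5.4772, so e_1 = (0.3651, -0.7303, -0.1826, 0.5477).
e_1·a_2 = 0.3651·0 + (-0.7303)·(-4) + (-0.1826)·1 + 0.5477·2 = 3.8341.
u_2 = a_2 − 3.8341·e_1 = (-1.4000, -1.2000, 1.7000, -0.1000).
‖u_2‖ = 2.5100, so e_2 = (-0.5578, -0.4781, 0.6773, -0.0398).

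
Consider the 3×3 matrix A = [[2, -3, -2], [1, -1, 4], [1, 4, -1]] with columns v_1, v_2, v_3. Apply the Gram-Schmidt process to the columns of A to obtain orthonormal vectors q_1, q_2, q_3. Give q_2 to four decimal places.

v_1 = (2, 1, 1); ‖v_1‖ = 2.4495, so q_1 = (0.8165, 0.4082, 0.4082).
q_1·v_2 = 0.8165·(-3) + 0.4082·(-1) + 0.4082·4 = -1.2247.
u_2 = v_2 + 1.2247·q_1 = (-2.0000, -0.5000, 4.5000).
‖u_2‖ = 4.9497, so q_2 = (-0.4041, -0.1010, 0.9091).

q_2 = (-0.4041, -0.1010, 0.9091)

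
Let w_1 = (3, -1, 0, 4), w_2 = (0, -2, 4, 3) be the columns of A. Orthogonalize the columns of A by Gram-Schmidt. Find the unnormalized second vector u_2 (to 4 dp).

u_2 = (-1.6154, -1.4615, 4.0000, 0.8462)

q_1 = w_1/‖w_1‖ = (3, -1, 0, 4)/5.0990 = (0.5883, -0.1961, 0.0000, 0.7845).
r_{12} = q_1·w_2 = 2.7456.
u_2 = w_2 − 2.7456·q_1 = (-1.6154, -1.4615, 4.0000, 0.8462).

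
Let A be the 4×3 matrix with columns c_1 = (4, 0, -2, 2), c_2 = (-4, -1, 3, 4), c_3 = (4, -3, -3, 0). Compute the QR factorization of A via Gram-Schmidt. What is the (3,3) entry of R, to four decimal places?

r_{33} = 3.3689

c_1 = (4, 0, -2, 2); ‖c_1‖ = 4.8990, so q_1 = (0.8165, 0.0000, -0.4082, 0.4082).
q_1·c_2 = 0.8165·(-4) + 0.0000·(-1) + (-0.4082)·3 + 0.4082·4 = -2.8577.
u_2 = c_2 + 2.8577·q_1 = (-1.6667, -1.0000, 1.8333, 5.1667).
‖u_2‖ = 5.8166, so q_2 = (-0.2865, -0.1719, 0.3152, 0.8883).
q_1·c_3 = 0.8165·4 + 0.0000·(-3) + (-0.4082)·(-3) + 0.4082·0 = 4.4907; q_2·c_3 = (-0.2865)·4 + (-0.1719)·(-3) + 0.3152·(-3) + 0.8883·0 = -1.5759.
u_3 = c_3 − 4.4907·q_1 + 1.5759·q_2 = (-0.1182, -3.2709, -0.6700, -0.4335).
r_{33} = ‖u_3‖ = 3.3689.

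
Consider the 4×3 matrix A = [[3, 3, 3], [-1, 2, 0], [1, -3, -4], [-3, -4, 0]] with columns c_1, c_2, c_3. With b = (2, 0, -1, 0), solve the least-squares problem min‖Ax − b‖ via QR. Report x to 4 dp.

x = (0.2181, -0.0969, 0.4378)

c_1 = (3, -1, 1, -3); ‖c_1‖ = 4.4721, so e_1 = (0.6708, -0.2236, 0.2236, -0.6708).
e_1·c_2 = 0.6708·3 + (-0.2236)·2 + 0.2236·(-3) + (-0.6708)·(-4) = 3.5777.
u_2 = c_2 − 3.5777·e_1 = (0.6000, 2.8000, -3.8000, -1.6000).
‖u_2‖ = 5.0200, so e_2 = (0.1195, 0.5578, -0.7570, -0.3187).
e_1·c_3 = 0.6708·3 + (-0.2236)·0 + 0.2236·(-4) + (-0.6708)·0 = 1.1180; e_2·c_3 = 0.1195·3 + 0.5578·0 + (-0.7570)·(-4) + (-0.3187)·0 = 3.3865.
u_3 = c_3 − 1.1180·e_1 − 3.3865·e_2 = (1.8452, -1.6389, -1.6865, 1.8294).
‖u_3‖ = 3.5045, so e_3 = (0.5265, -0.4676, -0.4812, 0.5220).
Qᵀb = (1.1180, 0.9960, 1.5343).
Back-substitute: x_3 = 1.5343/3.5045 = 0.4378.
x_2 = (0.9960 − 3.3865·0.4378)/5.0200 = -0.0969.
x_1 = (1.1180 − 3.5777·(-0.0969) − 1.1180·0.4378)/4.4721 = 0.2181.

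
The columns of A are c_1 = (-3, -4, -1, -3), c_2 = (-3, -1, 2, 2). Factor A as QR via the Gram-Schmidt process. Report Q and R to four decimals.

c_1 = (-3, -4, -1, -3); ‖c_1‖ = 5.9161, so e_1 = (-0.5071, -0.6761, -0.1690, -0.5071).
e_1·c_2 = (-0.5071)·(-3) + (-0.6761)·(-1) + (-0.1690)·2 + (-0.5071)·2 = 0.8452.
u_2 = c_2 − 0.8452·e_1 = (-2.5714, -0.4286, 2.1429, 2.4286).
‖u_2‖ = 4.1576, so e_2 = (-0.6185, -0.1031, 0.5154, 0.5841).

Q = [[-0.5071, -0.6185], [-0.6761, -0.1031], [-0.1690, 0.5154], [-0.5071, 0.5841]], R = [[5.9161, 0.8452], [0.0000, 4.1576]]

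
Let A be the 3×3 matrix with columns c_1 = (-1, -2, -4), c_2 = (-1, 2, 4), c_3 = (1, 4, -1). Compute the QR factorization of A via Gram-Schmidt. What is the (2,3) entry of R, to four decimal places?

r_{23} = -0.7807

e_1 = c_1/‖c_1‖ = (-1, -2, -4)/4.5826 = (-0.2182, -0.4364, -0.8729).
r_{12} = e_1·c_2 = -4.1461.
u_2 = c_2 + 4.1461·e_1 = (-1.9048, 0.1905, 0.3810).
‖u_2‖ = 1.9518, so e_2 = (-0.9759, 0.0976, 0.1952).
r_{23} = e_2·c_3 = -0.7807.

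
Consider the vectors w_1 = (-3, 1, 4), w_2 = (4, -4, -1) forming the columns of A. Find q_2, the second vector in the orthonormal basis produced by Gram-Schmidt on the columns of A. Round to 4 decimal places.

q_2 = (0.4032, -0.7698, 0.4949)

q_1 = w_1/‖w_1‖ = (-3, 1, 4)/5.0990 = (-0.5883, 0.1961, 0.7845).
r_{12} = q_1·w_2 = -3.9223.
u_2 = w_2 + 3.9223·q_1 = (1.6923, -3.2308, 2.0769).
‖u_2‖ = 4.1971, so q_2 = (0.4032, -0.7698, 0.4949).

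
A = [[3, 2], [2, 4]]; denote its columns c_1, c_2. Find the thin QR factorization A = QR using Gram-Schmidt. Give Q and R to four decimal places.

Q = [[0.8321, -0.5547], [0.5547, 0.8321]], R = [[3.6056, 3.8829], [0.0000, 2.2188]]

c_1 = (3, 2); ‖c_1‖ = 3.6056, so q_1 = (0.8321, 0.5547).
q_1·c_2 = 0.8321·2 + 0.5547·4 = 3.8829.
u_2 = c_2 − 3.8829·q_1 = (-1.2308, 1.8462).
‖u_2‖ = 2.2188, so q_2 = (-0.5547, 0.8321).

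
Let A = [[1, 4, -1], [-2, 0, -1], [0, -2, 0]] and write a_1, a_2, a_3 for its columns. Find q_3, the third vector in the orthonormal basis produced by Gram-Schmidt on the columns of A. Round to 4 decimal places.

a_1 = (1, -2, 0); ‖a_1‖ = 2.2361, so q_1 = (0.4472, -0.8944, 0.0000).
q_1·a_2 = 0.4472·4 + (-0.8944)·0 + 0.0000·(-2) = 1.7889.
u_2 = a_2 − 1.7889·q_1 = (3.2000, 1.6000, -2.0000).
‖u_2‖ = 4.0988, so q_2 = (0.7807, 0.3904, -0.4880).
q_1·a_3 = 0.4472·(-1) + (-0.8944)·(-1) + 0.0000·0 = 0.4472; q_2·a_3 = 0.7807·(-1) + 0.3904·(-1) + (-0.4880)·0 = -1.1711.
u_3 = a_3 − 0.4472·q_1 + 1.1711·q_2 = (-0.2857, -0.1429, -0.5714).
‖u_3‖ = 0.6547, so q_3 = (-0.4364, -0.2182, -0.8729).

q_3 = (-0.4364, -0.2182, -0.8729)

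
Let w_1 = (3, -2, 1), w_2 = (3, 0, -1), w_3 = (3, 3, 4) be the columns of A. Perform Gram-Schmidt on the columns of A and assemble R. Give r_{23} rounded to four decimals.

r_{23} = 0.4292

q_1 = w_1/‖w_1‖ = (3, -2, 1)/3.7417 = (0.8018, -0.5345, 0.2673).
r_{12} = q_1·w_2 = 2.1381.
u_2 = w_2 − 2.1381·q_1 = (1.2857, 1.1429, -1.5714).
‖u_2‖ = 2.3299, so q_2 = (0.5518, 0.4905, -0.6745).
r_{23} = q_2·w_3 = 0.4292.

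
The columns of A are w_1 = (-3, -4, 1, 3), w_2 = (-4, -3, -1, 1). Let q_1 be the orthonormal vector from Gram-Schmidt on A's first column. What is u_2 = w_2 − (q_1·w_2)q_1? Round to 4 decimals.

u_2 = (-1.7714, -0.0286, -1.7429, -1.2286)

w_1 = (-3, -4, 1, 3); ‖w_1‖ = 5.9161, so q_1 = (-0.5071, -0.6761, 0.1690, 0.5071).
q_1·w_2 = (-0.5071)·(-4) + (-0.6761)·(-3) + 0.1690·(-1) + 0.5071·1 = 4.3948.
u_2 = w_2 − 4.3948·q_1 = (-1.7714, -0.0286, -1.7429, -1.2286).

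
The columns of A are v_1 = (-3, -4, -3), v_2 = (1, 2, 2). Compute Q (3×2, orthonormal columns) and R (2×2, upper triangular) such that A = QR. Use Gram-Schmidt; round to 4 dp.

e_1 = v_1/‖v_1‖ = (-3, -4, -3)/5.8310 = (-0.5145, -0.6860, -0.5145).
r_{12} = e_1·v_2 = -2.9155.
u_2 = v_2 + 2.9155·e_1 = (-0.5000, 0.0000, 0.5000).
‖u_2‖ = 0.7071, so e_2 = (-0.7071, 0.0000, 0.7071).

Q = [[-0.5145, -0.7071], [-0.6860, 0.0000], [-0.5145, 0.7071]], R = [[5.8310, -2.9155], [0.0000, 0.7071]]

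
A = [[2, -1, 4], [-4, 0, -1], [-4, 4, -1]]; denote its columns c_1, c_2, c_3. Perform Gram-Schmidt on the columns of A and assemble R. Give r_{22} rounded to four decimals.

c_1 = (2, -4, -4); ‖c_1‖ = 6.0000, so e_1 = (0.3333, -0.6667, -0.6667).
e_1·c_2 = 0.3333·(-1) + (-0.6667)·0 + (-0.6667)·4 = -3.0000.
u_2 = c_2 + 3.0000·e_1 = (0.0000, -2.0000, 2.0000).
r_{22} = ‖u_2‖ = 2.8284.

r_{22} = 2.8284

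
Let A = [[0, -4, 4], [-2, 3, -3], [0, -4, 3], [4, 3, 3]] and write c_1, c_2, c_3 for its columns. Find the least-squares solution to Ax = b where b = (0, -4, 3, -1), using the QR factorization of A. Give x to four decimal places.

c_1 = (0, -2, 0, 4); ‖c_1‖ = 4.4721, so q_1 = (0.0000, -0.4472, 0.0000, 0.8944).
q_1·c_2 = 0.0000·(-4) + (-0.4472)·3 + 0.0000·(-4) + 0.8944·3 = 1.3416.
u_2 = c_2 − 1.3416·q_1 = (-4.0000, 3.6000, -4.0000, 1.8000).
‖u_2‖ = 6.9426, so q_2 = (-0.5762, 0.5185, -0.5762, 0.2593).
q_1·c_3 = 0.0000·4 + (-0.4472)·(-3) + 0.0000·3 + 0.8944·3 = 4.0249; q_2·c_3 = (-0.5762)·4 + 0.5185·(-3) + (-0.5762)·3 + 0.2593·3 = -4.8109.
u_3 = c_3 − 4.0249·q_1 + 4.8109·q_2 = (1.2282, 1.2946, 0.2282, 0.6473).
‖u_3‖ = 1.9120, so q_3 = (0.6424, 0.6771, 0.1194, 0.3386).
Qᵀb = (0.8944, -4.0619, -2.6889).
Back-substitute: x_3 = -2.6889/1.9120 = -1.4064.
x_2 = (-4.0619 + 4.8109·(-1.4064))/6.9426 = -1.5596.
x_1 = (0.8944 − 1.3416·(-1.5596) − 4.0249·(-1.4064))/4.4721 = 1.9336.

x = (1.9336, -1.5596, -1.4064)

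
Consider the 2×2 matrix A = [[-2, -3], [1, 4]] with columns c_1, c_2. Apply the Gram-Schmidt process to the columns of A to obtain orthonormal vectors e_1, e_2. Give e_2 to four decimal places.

e_2 = (0.4472, 0.8944)

e_1 = c_1/‖c_1‖ = (-2, 1)/2.2361 = (-0.8944, 0.4472).
r_{12} = e_1·c_2 = 4.4721.
u_2 = c_2 − 4.4721·e_1 = (1.0000, 2.0000).
‖u_2‖ = 2.2361, so e_2 = (0.4472, 0.8944).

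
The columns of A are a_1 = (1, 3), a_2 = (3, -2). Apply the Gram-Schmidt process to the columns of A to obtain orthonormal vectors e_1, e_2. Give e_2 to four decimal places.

a_1 = (1, 3); ‖a_1‖ = 3.1623, so e_1 = (0.3162, 0.9487).
e_1·a_2 = 0.3162·3 + 0.9487·(-2) = -0.9487.
u_2 = a_2 + 0.9487·e_1 = (3.3000, -1.1000).
‖u_2‖ = 3.4785, so e_2 = (0.9487, -0.3162).

e_2 = (0.9487, -0.3162)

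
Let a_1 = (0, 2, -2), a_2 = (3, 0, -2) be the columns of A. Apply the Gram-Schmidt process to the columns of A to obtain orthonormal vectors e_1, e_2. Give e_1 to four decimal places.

e_1 = (0.0000, 0.7071, -0.7071)

e_1 = a_1/‖a_1‖ = (0, 2, -2)/2.8284 = (0.0000, 0.7071, -0.7071).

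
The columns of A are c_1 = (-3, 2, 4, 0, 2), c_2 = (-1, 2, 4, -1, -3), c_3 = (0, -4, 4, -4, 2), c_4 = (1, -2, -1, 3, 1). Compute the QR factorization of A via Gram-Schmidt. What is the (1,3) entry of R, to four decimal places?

e_1 = c_1/‖c_1‖ = (-3, 2, 4, 0, 2)/5.7446 = (-0.5222, 0.3482, 0.6963, 0.0000, 0.3482).
r_{13} = e_1·c_3 = 2.0889.

r_{13} = 2.0889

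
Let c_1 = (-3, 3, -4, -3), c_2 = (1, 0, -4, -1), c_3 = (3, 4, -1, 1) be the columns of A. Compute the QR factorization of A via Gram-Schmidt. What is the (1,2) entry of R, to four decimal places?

c_1 = (-3, 3, -4, -3); ‖c_1‖ = 6.5574, so e_1 = (-0.4575, 0.4575, -0.6100, -0.4575).
r_{12} = e_1·c_2 = 2.4400.

r_{12} = 2.4400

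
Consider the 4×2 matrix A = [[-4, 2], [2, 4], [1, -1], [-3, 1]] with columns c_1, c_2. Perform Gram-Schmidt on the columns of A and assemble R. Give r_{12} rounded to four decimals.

r_{12} = -0.7303

c_1 = (-4, 2, 1, -3); ‖c_1‖ = 5.4772, so q_1 = (-0.7303, 0.3651, 0.1826, -0.5477).
r_{12} = q_1·c_2 = -0.7303.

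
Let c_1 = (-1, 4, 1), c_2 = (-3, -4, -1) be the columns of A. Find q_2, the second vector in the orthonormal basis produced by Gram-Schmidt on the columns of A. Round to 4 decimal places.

q_2 = (-0.9718, -0.2287, -0.0572)

q_1 = c_1/‖c_1‖ = (-1, 4, 1)/4.2426 = (-0.2357, 0.9428, 0.2357).
r_{12} = q_1·c_2 = -3.2998.
u_2 = c_2 + 3.2998·q_1 = (-3.7778, -0.8889, -0.2222).
‖u_2‖ = 3.8873, so q_2 = (-0.9718, -0.2287, -0.0572).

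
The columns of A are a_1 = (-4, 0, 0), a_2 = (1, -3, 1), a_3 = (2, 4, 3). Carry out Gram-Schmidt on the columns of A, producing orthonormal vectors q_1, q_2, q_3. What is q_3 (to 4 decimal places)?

q_3 = (0.0000, 0.3162, 0.9487)

a_1 = (-4, 0, 0); ‖a_1‖ = 4.0000, so q_1 = (-1.0000, 0.0000, 0.0000).
q_1·a_2 = (-1.0000)·1 + 0.0000·(-3) + 0.0000·1 = -1.0000.
u_2 = a_2 + 1.0000·q_1 = (0.0000, -3.0000, 1.0000).
‖u_2‖ = 3.1623, so q_2 = (0.0000, -0.9487, 0.3162).
q_1·a_3 = (-1.0000)·2 + 0.0000·4 + 0.0000·3 = -2.0000; q_2·a_3 = 0.0000·2 + (-0.9487)·4 + 0.3162·3 = -2.8460.
u_3 = a_3 + 2.0000·q_1 + 2.8460·q_2 = (0.0000, 1.3000, 3.9000).
‖u_3‖ = 4.1110, so q_3 = (0.0000, 0.3162, 0.9487).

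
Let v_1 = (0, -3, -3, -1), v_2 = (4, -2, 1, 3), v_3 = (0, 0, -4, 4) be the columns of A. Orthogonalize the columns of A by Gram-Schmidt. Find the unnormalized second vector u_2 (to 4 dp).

v_1 = (0, -3, -3, -1); ‖v_1‖ = 4.3589, so q_1 = (0.0000, -0.6882, -0.6882, -0.2294).
q_1·v_2 = 0.0000·4 + (-0.6882)·(-2) + (-0.6882)·1 + (-0.2294)·3 = 0.0000.
u_2 = v_2 + 0.0000·q_1 = (4.0000, -2.0000, 1.0000, 3.0000).

u_2 = (4.0000, -2.0000, 1.0000, 3.0000)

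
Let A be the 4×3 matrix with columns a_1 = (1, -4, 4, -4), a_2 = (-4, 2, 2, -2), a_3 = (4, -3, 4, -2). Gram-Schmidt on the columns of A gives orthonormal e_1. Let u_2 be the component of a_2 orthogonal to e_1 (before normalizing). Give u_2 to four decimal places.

e_1 = a_1/‖a_1‖ = (1, -4, 4, -4)/7.0000 = (0.1429, -0.5714, 0.5714, -0.5714).
r_{12} = e_1·a_2 = 0.5714.
u_2 = a_2 − 0.5714·e_1 = (-4.0816, 2.3265, 1.6735, -1.6735).

u_2 = (-4.0816, 2.3265, 1.6735, -1.6735)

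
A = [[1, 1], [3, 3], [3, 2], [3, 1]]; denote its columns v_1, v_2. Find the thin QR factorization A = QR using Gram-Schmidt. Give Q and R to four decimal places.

Q = [[0.1890, 0.2214], [0.5669, 0.6643], [0.5669, -0.0246], [0.5669, -0.7135]], R = [[5.2915, 3.5907], [0.0000, 1.4516]]

v_1 = (1, 3, 3, 3); ‖v_1‖ = 5.2915, so e_1 = (0.1890, 0.5669, 0.5669, 0.5669).
e_1·v_2 = 0.1890·1 + 0.5669·3 + 0.5669·2 + 0.5669·1 = 3.5907.
u_2 = v_2 − 3.5907·e_1 = (0.3214, 0.9643, -0.0357, -1.0357).
‖u_2‖ = 1.4516, so e_2 = (0.2214, 0.6643, -0.0246, -0.7135).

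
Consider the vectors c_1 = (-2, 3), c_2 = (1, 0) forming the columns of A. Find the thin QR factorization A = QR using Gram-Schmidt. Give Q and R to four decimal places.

c_1 = (-2, 3); ‖c_1‖ = 3.6056, so q_1 = (-0.5547, 0.8321).
q_1·c_2 = (-0.5547)·1 + 0.8321·0 = -0.5547.
u_2 = c_2 + 0.5547·q_1 = (0.6923, 0.4615).
‖u_2‖ = 0.8321, so q_2 = (0.8321, 0.5547).

Q = [[-0.5547, 0.8321], [0.8321, 0.5547]], R = [[3.6056, -0.5547], [0.0000, 0.8321]]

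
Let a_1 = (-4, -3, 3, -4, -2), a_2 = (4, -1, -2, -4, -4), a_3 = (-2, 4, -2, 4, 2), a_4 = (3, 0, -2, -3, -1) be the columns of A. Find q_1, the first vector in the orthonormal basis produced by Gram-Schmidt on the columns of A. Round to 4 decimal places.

q_1 = (-0.5443, -0.4082, 0.4082, -0.5443, -0.2722)

q_1 = a_1/‖a_1‖ = (-4, -3, 3, -4, -2)/7.3485 = (-0.5443, -0.4082, 0.4082, -0.5443, -0.2722).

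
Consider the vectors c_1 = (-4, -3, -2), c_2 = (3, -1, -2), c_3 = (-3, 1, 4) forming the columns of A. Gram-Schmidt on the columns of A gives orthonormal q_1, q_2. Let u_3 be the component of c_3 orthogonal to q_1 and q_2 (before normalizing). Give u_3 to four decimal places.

c_1 = (-4, -3, -2); ‖c_1‖ = 5.3852, so q_1 = (-0.7428, -0.5571, -0.3714).
q_1·c_2 = (-0.7428)·3 + (-0.5571)·(-1) + (-0.3714)·(-2) = -0.9285.
u_2 = c_2 + 0.9285·q_1 = (2.3103, -1.5172, -2.3448).
‖u_2‖ = 3.6246, so q_2 = (0.6374, -0.4186, -0.6469).
q_1·c_3 = (-0.7428)·(-3) + (-0.5571)·1 + (-0.3714)·4 = 0.1857; q_2·c_3 = 0.6374·(-3) + (-0.4186)·1 + (-0.6469)·4 = -4.9185.
u_3 = c_3 − 0.1857·q_1 + 4.9185·q_2 = (0.2730, -0.9554, 0.8871).

u_3 = (0.2730, -0.9554, 0.8871)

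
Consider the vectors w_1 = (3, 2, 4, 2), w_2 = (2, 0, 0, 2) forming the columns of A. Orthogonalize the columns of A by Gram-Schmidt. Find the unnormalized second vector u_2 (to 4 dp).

u_2 = (1.0909, -0.6061, -1.2121, 1.3939)

w_1 = (3, 2, 4, 2); ‖w_1‖ = 5.7446, so q_1 = (0.5222, 0.3482, 0.6963, 0.3482).
q_1·w_2 = 0.5222·2 + 0.3482·0 + 0.6963·0 + 0.3482·2 = 1.7408.
u_2 = w_2 − 1.7408·q_1 = (1.0909, -0.6061, -1.2121, 1.3939).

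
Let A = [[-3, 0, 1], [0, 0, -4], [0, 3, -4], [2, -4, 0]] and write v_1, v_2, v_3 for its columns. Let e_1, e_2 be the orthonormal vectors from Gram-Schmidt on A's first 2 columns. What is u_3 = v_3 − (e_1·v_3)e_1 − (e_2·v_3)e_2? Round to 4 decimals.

v_1 = (-3, 0, 0, 2); ‖v_1‖ = 3.6056, so e_1 = (-0.8321, 0.0000, 0.0000, 0.5547).
e_1·v_2 = (-0.8321)·0 + 0.0000·0 + 0.0000·3 + 0.5547·(-4) = -2.2188.
u_2 = v_2 + 2.2188·e_1 = (-1.8462, 0.0000, 3.0000, -2.7692).
‖u_2‖ = 4.4807, so e_2 = (-0.4120, 0.0000, 0.6695, -0.6180).
e_1·v_3 = (-0.8321)·1 + 0.0000·(-4) + 0.0000·(-4) + 0.5547·0 = -0.8321; e_2·v_3 = (-0.4120)·1 + 0.0000·(-4) + 0.6695·(-4) + (-0.6180)·0 = -3.0902.
u_3 = v_3 + 0.8321·e_1 + 3.0902·e_2 = (-0.9655, -4.0000, -1.9310, -1.4483).

u_3 = (-0.9655, -4.0000, -1.9310, -1.4483)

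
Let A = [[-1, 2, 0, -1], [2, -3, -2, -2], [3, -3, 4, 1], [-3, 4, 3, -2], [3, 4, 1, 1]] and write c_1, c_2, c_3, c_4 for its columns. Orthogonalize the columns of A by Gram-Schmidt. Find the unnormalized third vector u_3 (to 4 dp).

c_1 = (-1, 2, 3, -3, 3); ‖c_1‖ = 5.6569, so e_1 = (-0.1768, 0.3536, 0.5303, -0.5303, 0.5303).
e_1·c_2 = (-0.1768)·2 + 0.3536·(-3) + 0.5303·(-3) + (-0.5303)·4 + 0.5303·4 = -3.0052.
u_2 = c_2 + 3.0052·e_1 = (1.4688, -1.9375, -1.4063, 2.4062, 5.5938).
‖u_2‖ = 6.7059, so e_2 = (0.2190, -0.2889, -0.2097, 0.3588, 0.8342).
e_1·c_3 = (-0.1768)·0 + 0.3536·(-2) + 0.5303·4 + (-0.5303)·3 + 0.5303·1 = 0.3536; e_2·c_3 = 0.2190·0 + (-0.2889)·(-2) + (-0.2097)·4 + 0.3588·3 + 0.8342·1 = 1.6497.
u_3 = c_3 − 0.3536·e_1 − 1.6497·e_2 = (-0.2988, -1.6484, 4.1584, 2.5956, -0.5636).

u_3 = (-0.2988, -1.6484, 4.1584, 2.5956, -0.5636)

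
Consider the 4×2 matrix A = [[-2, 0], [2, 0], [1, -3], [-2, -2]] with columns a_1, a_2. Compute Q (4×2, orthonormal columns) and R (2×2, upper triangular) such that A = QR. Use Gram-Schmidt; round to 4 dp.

a_1 = (-2, 2, 1, -2); ‖a_1‖ = 3.6056, so e_1 = (-0.5547, 0.5547, 0.2774, -0.5547).
e_1·a_2 = (-0.5547)·0 + 0.5547·0 + 0.2774·(-3) + (-0.5547)·(-2) = 0.2774.
u_2 = a_2 − 0.2774·e_1 = (0.1538, -0.1538, -3.0769, -1.8462).
‖u_2‖ = 3.5949, so e_2 = (0.0428, -0.0428, -0.8559, -0.5136).

Q = [[-0.5547, 0.0428], [0.5547, -0.0428], [0.2774, -0.8559], [-0.5547, -0.5136]], R = [[3.6056, 0.2774], [0.0000, 3.5949]]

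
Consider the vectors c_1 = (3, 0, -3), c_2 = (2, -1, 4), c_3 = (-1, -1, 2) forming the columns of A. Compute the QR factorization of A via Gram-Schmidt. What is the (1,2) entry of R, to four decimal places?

r_{12} = -1.4142

e_1 = c_1/‖c_1‖ = (3, 0, -3)/4.2426 = (0.7071, 0.0000, -0.7071).
r_{12} = e_1·c_2 = -1.4142.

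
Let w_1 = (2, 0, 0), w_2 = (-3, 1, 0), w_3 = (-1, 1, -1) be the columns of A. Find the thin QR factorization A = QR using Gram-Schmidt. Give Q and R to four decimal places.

Q = [[1.0000, 0.0000, 0.0000], [0.0000, 1.0000, 0.0000], [0.0000, 0.0000, -1.0000]], R = [[2.0000, -3.0000, -1.0000], [0.0000, 1.0000, 1.0000], [0.0000, 0.0000, 1.0000]]

q_1 = w_1/‖w_1‖ = (2, 0, 0)/2.0000 = (1.0000, 0.0000, 0.0000).
r_{12} = q_1·w_2 = -3.0000.
u_2 = w_2 + 3.0000·q_1 = (0.0000, 1.0000, 0.0000).
‖u_2‖ = 1.0000, so q_2 = (0.0000, 1.0000, 0.0000).
r_{13} = q_1·w_3 = -1.0000; r_{23} = q_2·w_3 = 1.0000.
u_3 = w_3 + 1.0000·q_1 − 1.0000·q_2 = (0.0000, 0.0000, -1.0000).
‖u_3‖ = 1.0000, so q_3 = (0.0000, 0.0000, -1.0000).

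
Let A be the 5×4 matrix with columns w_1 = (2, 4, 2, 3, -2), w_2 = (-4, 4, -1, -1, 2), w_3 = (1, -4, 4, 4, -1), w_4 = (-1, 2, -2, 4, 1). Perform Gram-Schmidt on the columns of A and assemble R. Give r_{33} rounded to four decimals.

q_1 = w_1/‖w_1‖ = (2, 4, 2, 3, -2)/6.0828 = (0.3288, 0.6576, 0.3288, 0.4932, -0.3288).
r_{12} = q_1·w_2 = -0.1644.
u_2 = w_2 + 0.1644·q_1 = (-3.9459, 4.1081, -0.9459, -0.9189, 1.9459).
‖u_2‖ = 6.1622, so q_2 = (-0.6403, 0.6667, -0.1535, -0.1491, 0.3158).
r_{13} = q_1·w_3 = 1.3152; r_{23} = q_2·w_3 = -4.8333.
u_3 = w_3 − 1.3152·q_1 + 4.8333·q_2 = (-2.5274, -1.6427, 2.8256, 2.6306, 0.9587).
r_{33} = ‖u_3‖ = 4.9910.

r_{33} = 4.9910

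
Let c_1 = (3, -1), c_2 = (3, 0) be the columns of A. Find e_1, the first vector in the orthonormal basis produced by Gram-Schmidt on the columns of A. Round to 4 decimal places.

c_1 = (3, -1); ‖c_1‖ = 3.1623, so e_1 = (0.9487, -0.3162).

e_1 = (0.9487, -0.3162)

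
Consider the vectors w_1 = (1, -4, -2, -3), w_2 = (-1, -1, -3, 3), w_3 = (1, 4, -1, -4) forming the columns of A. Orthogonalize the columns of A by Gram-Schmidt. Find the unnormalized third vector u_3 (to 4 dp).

u_3 = (0.3333, 3.1667, -3.1667, -2.0000)

e_1 = w_1/‖w_1‖ = (1, -4, -2, -3)/5.4772 = (0.1826, -0.7303, -0.3651, -0.5477).
r_{12} = e_1·w_2 = 0.0000.
u_2 = w_2 + 0.0000·e_1 = (-1.0000, -1.0000, -3.0000, 3.0000).
‖u_2‖ = 4.4721, so e_2 = (-0.2236, -0.2236, -0.6708, 0.6708).
r_{13} = e_1·w_3 = -0.1826; r_{23} = e_2·w_3 = -3.1305.
u_3 = w_3 + 0.1826·e_1 + 3.1305·e_2 = (0.3333, 3.1667, -3.1667, -2.0000).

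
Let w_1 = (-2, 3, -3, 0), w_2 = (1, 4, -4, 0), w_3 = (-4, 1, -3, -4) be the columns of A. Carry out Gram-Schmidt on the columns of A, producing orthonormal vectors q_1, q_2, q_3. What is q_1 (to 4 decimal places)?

q_1 = (-0.4264, 0.6396, -0.6396, 0.0000)

w_1 = (-2, 3, -3, 0); ‖w_1‖ = 4.6904, so q_1 = (-0.4264, 0.6396, -0.6396, 0.0000).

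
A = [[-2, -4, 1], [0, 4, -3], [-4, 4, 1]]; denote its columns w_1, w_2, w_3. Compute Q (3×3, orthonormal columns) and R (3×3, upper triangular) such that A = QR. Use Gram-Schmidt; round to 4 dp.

w_1 = (-2, 0, -4); ‖w_1‖ = 4.4721, so e_1 = (-0.4472, 0.0000, -0.8944).
e_1·w_2 = (-0.4472)·(-4) + 0.0000·4 + (-0.8944)·4 = -1.7889.
u_2 = w_2 + 1.7889·e_1 = (-4.8000, 4.0000, 2.4000).
‖u_2‖ = 6.6933, so e_2 = (-0.7171, 0.5976, 0.3586).
e_1·w_3 = (-0.4472)·1 + 0.0000·(-3) + (-0.8944)·1 = -1.3416; e_2·w_3 = (-0.7171)·1 + 0.5976·(-3) + 0.3586·1 = -2.1514.
u_3 = w_3 + 1.3416·e_1 + 2.1514·e_2 = (-1.1429, -1.7143, 0.5714).
‖u_3‖ = 2.1381, so e_3 = (-0.5345, -0.8018, 0.2673).

Q = [[-0.4472, -0.7171, -0.5345], [0.0000, 0.5976, -0.8018], [-0.8944, 0.3586, 0.2673]], R = [[4.4721, -1.7889, -1.3416], [0.0000, 6.6933, -2.1514], [0.0000, 0.0000, 2.1381]]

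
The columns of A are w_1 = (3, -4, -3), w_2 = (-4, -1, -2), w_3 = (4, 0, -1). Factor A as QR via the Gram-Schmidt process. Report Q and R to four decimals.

e_1 = w_1/‖w_1‖ = (3, -4, -3)/5.8310 = (0.5145, -0.6860, -0.5145).
r_{12} = e_1·w_2 = -0.3430.
u_2 = w_2 + 0.3430·e_1 = (-3.8235, -1.2353, -2.1765).
‖u_2‖ = 4.5697, so e_2 = (-0.8367, -0.2703, -0.4763).
r_{13} = e_1·w_3 = 2.5725; r_{23} = e_2·w_3 = -2.8706.
u_3 = w_3 − 2.5725·e_1 + 2.8706·e_2 = (0.2746, 0.9887, -1.0437).
‖u_3‖ = 1.4636, so e_3 = (0.1876, 0.6755, -0.7131).

Q = [[0.5145, -0.8367, 0.1876], [-0.6860, -0.2703, 0.6755], [-0.5145, -0.4763, -0.7131]], R = [[5.8310, -0.3430, 2.5725], [0.0000, 4.5697, -2.8706], [0.0000, 0.0000, 1.4636]]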